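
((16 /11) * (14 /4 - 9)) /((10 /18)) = -72 /5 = -14.40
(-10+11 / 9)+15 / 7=-418 / 63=-6.63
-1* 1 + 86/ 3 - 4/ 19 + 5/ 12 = 6355/ 228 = 27.87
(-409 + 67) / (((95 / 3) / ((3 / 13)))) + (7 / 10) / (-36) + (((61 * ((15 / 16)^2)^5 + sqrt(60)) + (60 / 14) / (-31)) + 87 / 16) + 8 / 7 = 2 * sqrt(15) + 1002793042976346905 / 27915500717604864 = 43.67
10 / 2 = 5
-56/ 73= -0.77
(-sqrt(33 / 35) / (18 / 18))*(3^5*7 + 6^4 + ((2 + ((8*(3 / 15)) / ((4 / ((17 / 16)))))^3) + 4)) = -192196913*sqrt(1155) / 2240000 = -2916.01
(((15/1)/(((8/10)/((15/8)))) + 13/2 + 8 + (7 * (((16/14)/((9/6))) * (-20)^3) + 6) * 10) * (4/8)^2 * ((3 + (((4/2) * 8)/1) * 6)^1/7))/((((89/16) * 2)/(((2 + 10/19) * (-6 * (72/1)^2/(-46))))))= -63047774205504/272251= -231579587.24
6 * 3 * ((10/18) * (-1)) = -10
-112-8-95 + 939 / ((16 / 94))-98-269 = 39477 / 8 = 4934.62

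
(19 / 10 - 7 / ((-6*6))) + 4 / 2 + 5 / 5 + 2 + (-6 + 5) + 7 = 2357 / 180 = 13.09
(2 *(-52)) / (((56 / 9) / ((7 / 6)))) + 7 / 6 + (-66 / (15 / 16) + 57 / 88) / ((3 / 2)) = -42791 / 660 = -64.83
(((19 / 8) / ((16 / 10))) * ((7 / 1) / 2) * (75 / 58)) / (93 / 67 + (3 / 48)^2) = 26733 / 5539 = 4.83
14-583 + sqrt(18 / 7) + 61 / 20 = -11319 / 20 + 3*sqrt(14) / 7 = -564.35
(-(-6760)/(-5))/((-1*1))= 1352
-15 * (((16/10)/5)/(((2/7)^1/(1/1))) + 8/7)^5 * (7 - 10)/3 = 29214414332928/32826171875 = 889.97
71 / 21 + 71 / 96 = 923 / 224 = 4.12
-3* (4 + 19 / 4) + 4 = -89 / 4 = -22.25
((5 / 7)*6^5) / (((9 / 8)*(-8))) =-4320 / 7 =-617.14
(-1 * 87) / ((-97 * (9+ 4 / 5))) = 435 / 4753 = 0.09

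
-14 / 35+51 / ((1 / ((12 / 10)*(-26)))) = -7958 / 5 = -1591.60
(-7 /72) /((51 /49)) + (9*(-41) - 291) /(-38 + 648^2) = -4306987 /45345528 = -0.09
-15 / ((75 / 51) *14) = -51 / 70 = -0.73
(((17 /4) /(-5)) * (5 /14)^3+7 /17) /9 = 69607 /1679328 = 0.04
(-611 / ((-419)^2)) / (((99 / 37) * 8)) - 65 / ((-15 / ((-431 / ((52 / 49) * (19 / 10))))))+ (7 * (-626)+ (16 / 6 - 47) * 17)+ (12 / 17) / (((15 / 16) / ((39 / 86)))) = -58530372923440631 / 9655932246840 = -6061.60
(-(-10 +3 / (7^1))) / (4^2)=67 / 112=0.60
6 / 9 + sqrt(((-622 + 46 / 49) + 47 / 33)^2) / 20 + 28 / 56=346561 / 10780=32.15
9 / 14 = 0.64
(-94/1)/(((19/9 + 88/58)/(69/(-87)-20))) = 538.69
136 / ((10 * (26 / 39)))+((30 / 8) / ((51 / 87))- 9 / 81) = 81659 / 3060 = 26.69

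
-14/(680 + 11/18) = -252/12251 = -0.02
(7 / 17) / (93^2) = 7 / 147033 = 0.00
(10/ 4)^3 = 125/ 8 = 15.62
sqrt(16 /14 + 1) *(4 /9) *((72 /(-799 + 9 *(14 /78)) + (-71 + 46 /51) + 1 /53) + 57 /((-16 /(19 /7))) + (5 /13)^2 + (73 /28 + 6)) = -384687424223 *sqrt(105) /85234704516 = -46.25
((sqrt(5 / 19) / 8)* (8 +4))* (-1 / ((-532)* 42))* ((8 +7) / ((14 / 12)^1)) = 45* sqrt(95) / 990584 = 0.00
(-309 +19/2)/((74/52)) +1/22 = -171277/814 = -210.41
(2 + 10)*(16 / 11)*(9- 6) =576 / 11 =52.36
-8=-8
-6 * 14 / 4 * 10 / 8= -105 / 4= -26.25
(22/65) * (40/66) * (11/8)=11/39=0.28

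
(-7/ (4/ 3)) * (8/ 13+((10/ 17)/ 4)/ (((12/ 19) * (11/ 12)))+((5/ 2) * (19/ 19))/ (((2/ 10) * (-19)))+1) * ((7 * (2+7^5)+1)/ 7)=-106912.50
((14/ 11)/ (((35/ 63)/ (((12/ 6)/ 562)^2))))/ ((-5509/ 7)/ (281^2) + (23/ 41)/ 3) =7749/ 47280805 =0.00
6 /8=3 /4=0.75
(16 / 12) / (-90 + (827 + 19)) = 1 / 567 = 0.00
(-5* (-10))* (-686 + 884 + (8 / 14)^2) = 485900 / 49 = 9916.33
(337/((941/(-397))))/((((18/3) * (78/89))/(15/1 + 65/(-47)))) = -1905155360/5174559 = -368.18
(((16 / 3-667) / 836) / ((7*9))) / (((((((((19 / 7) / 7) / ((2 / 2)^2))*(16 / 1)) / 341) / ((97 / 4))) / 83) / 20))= -17339639975 / 623808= -27796.44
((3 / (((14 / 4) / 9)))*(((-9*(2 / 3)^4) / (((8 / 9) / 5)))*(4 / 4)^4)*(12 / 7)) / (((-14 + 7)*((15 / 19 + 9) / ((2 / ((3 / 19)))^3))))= 41702720 / 10633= 3922.01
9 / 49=0.18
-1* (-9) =9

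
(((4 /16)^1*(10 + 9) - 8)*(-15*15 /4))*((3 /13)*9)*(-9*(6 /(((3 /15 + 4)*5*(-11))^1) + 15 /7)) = -8912025 /1232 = -7233.79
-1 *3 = -3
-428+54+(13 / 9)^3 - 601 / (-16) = -3889055 / 11664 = -333.42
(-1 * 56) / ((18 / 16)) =-448 / 9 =-49.78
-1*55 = -55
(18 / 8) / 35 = 9 / 140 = 0.06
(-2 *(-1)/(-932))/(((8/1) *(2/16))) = -1/466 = -0.00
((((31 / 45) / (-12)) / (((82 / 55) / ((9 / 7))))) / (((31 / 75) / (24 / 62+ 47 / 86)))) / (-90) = 136895 / 110180448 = 0.00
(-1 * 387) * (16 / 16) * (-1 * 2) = 774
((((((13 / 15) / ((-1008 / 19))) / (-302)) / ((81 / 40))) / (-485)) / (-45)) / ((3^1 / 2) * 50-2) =247 / 14731971641100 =0.00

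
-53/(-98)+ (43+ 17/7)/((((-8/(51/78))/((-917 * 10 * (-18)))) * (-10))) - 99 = 155904139/2548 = 61186.87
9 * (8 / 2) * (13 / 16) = 117 / 4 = 29.25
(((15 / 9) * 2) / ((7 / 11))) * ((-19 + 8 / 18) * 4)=-73480 / 189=-388.78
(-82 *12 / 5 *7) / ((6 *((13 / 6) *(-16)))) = 861 / 130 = 6.62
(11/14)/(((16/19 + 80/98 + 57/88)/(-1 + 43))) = 2703624/188939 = 14.31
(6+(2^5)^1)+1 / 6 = 229 / 6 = 38.17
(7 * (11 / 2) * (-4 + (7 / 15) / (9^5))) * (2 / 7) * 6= -77944526 / 295245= -264.00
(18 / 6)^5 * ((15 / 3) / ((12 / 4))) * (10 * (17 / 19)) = 68850 / 19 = 3623.68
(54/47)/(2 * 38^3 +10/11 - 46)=297/28357168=0.00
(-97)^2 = 9409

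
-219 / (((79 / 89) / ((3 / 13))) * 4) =-58473 / 4108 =-14.23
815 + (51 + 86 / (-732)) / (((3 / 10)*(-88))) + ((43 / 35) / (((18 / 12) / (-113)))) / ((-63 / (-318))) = 41356219 / 119560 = 345.90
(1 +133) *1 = 134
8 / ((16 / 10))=5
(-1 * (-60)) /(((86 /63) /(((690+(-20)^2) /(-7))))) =-294300 /43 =-6844.19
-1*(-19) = 19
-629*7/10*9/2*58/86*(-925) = 212598855/172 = 1236039.85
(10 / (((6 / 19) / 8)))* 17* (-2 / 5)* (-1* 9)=15504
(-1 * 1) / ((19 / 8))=-8 / 19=-0.42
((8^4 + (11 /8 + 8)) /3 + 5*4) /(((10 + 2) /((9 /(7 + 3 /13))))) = 9217 /64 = 144.02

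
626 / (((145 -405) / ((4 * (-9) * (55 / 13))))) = 366.71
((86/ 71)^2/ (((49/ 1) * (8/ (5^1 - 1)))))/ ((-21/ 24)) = -29584/ 1729063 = -0.02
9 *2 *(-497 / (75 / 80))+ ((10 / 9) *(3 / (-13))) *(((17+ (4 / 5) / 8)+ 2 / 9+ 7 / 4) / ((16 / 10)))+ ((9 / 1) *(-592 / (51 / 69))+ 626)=-7698827249 / 477360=-16127.93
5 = 5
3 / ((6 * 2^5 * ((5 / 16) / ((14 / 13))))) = 7 / 130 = 0.05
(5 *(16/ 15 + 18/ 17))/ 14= 271/ 357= 0.76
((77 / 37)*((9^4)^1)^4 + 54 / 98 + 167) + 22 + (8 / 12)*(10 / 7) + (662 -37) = 3856285257881673.80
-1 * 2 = -2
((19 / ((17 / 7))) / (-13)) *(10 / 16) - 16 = -28953 / 1768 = -16.38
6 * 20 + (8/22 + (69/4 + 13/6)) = 18451/132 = 139.78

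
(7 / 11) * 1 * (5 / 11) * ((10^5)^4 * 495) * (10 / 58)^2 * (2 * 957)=23625000000000000000000000 / 29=814655172413793103448275.90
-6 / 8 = -3 / 4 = -0.75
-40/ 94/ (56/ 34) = -85/ 329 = -0.26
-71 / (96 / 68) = -1207 / 24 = -50.29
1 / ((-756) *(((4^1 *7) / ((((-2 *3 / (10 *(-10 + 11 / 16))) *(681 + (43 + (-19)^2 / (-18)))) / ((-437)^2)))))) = -12671 / 1129354381890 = -0.00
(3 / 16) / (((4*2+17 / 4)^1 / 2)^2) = 0.00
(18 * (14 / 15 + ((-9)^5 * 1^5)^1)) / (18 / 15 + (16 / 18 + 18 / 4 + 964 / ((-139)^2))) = -160099.41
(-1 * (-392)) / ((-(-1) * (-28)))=-14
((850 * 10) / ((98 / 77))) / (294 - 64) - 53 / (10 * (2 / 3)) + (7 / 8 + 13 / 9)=1356653 / 57960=23.41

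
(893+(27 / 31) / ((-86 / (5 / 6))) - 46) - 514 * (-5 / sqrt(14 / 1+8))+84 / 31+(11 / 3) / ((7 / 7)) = 1285 * sqrt(22) / 11+13650473 / 15996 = 1401.29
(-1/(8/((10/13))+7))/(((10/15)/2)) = -5/29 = -0.17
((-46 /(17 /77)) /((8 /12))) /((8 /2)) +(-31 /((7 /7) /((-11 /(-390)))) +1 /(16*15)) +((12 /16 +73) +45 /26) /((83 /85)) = -1.70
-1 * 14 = -14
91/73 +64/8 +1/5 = 9.45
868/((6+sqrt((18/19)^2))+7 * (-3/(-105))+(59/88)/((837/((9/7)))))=4723968480/38904157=121.43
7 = 7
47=47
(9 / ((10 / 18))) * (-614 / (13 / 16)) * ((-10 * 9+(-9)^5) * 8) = 376476035328 / 65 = 5791939005.05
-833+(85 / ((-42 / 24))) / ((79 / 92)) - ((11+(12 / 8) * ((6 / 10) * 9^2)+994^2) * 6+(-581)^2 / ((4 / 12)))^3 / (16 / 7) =-10114743326564481673678193 / 69125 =-146325400745959951879.61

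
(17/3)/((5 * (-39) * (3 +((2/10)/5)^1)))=-0.01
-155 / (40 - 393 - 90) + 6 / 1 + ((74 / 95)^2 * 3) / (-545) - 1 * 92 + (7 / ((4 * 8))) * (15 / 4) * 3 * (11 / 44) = -94870579455623 / 1115622848000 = -85.04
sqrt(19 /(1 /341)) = sqrt(6479) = 80.49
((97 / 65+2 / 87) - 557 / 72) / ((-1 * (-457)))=-844289 / 62024040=-0.01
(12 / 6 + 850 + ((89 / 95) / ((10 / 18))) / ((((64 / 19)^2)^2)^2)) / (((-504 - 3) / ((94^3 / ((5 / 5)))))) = -207487417978703073043399 / 148653972075315200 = -1395774.46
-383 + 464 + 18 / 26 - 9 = 945 / 13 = 72.69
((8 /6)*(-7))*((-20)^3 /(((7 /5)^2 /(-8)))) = -6400000 /21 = -304761.90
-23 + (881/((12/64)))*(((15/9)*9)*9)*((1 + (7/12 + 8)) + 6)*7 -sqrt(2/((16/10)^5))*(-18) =225*sqrt(5)/64 + 69193717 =69193724.86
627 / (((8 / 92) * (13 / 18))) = 129789 / 13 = 9983.77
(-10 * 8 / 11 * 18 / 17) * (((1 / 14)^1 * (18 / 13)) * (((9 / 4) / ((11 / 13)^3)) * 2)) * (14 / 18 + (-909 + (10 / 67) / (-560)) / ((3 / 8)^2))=29876263307280 / 817128851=36562.49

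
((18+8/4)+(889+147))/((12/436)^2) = 4182112/3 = 1394037.33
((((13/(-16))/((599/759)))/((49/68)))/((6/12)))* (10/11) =-2.60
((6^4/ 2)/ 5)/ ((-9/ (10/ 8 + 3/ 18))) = -102/ 5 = -20.40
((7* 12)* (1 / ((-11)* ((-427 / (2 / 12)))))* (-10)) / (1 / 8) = -160 / 671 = -0.24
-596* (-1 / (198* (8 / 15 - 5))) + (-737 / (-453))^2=298395083 / 151239033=1.97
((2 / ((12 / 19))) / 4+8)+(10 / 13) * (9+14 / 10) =403 / 24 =16.79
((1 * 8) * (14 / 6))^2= 3136 / 9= 348.44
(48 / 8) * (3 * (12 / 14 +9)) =1242 / 7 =177.43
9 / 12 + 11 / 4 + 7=21 / 2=10.50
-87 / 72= -29 / 24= -1.21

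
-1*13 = -13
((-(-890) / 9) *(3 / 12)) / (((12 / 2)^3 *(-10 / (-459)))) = 1513 / 288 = 5.25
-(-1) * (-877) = -877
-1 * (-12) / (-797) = -12 / 797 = -0.02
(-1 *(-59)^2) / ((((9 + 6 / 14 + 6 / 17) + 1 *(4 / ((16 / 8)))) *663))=-24367 / 54678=-0.45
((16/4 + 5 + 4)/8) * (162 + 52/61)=64571/244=264.64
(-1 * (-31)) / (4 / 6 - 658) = -93 / 1972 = -0.05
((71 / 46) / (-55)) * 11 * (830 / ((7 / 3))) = -17679 / 161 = -109.81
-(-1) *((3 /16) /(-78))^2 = 1 /173056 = 0.00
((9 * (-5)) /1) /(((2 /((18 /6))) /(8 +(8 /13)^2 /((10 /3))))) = -92556 /169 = -547.67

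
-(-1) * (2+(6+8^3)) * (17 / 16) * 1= 1105 / 2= 552.50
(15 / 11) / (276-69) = 5 / 759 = 0.01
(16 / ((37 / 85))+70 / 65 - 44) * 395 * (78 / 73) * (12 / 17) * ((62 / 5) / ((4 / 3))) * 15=-11767249080 / 45917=-256272.17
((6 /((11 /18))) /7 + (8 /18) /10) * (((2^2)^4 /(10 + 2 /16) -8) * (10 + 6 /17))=3208960 /12393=258.93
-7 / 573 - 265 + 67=-113461 / 573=-198.01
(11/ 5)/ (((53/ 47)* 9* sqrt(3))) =517* sqrt(3)/ 7155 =0.13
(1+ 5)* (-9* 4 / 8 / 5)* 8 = -216 / 5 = -43.20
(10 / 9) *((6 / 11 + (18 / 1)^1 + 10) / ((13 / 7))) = 21980 / 1287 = 17.08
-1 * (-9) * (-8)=-72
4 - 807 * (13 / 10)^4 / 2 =-22968727 / 20000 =-1148.44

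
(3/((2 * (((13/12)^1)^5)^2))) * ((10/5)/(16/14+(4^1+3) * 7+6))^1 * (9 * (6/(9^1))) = 2600529297408/18059462432219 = 0.14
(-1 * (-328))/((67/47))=15416/67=230.09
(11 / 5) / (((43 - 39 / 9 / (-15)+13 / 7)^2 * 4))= 218295 / 808947364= 0.00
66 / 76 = 33 / 38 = 0.87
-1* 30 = -30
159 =159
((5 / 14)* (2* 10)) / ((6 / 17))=425 / 21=20.24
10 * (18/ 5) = 36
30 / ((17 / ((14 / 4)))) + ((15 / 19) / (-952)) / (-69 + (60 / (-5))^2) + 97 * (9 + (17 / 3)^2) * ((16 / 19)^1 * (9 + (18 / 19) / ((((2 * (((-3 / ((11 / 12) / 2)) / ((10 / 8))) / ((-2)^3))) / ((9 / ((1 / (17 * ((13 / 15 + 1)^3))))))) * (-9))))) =-99583397939393 / 417561480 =-238487.99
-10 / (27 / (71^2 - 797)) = -42440 / 27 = -1571.85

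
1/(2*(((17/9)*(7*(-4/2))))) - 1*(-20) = 9511/476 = 19.98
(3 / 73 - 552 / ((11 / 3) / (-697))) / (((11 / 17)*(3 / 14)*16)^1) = 3342272437 / 70664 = 47298.09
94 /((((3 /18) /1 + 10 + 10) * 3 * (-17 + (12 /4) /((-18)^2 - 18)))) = -19176 /209693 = -0.09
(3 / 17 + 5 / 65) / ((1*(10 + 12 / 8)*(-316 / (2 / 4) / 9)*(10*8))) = -63 / 16062280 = -0.00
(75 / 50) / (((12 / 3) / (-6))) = -9 / 4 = -2.25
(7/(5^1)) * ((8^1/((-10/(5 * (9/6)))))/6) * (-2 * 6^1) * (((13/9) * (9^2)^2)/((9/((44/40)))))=486486/25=19459.44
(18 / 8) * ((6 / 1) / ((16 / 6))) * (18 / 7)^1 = 729 / 56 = 13.02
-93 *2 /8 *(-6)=279 /2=139.50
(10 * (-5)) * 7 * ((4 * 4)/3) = -5600/3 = -1866.67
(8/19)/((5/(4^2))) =128/95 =1.35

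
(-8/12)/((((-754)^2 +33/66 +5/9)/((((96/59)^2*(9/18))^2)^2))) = -5410421842378752/1502560944949361319547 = -0.00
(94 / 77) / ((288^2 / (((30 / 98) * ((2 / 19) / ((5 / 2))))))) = 47 / 247750272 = 0.00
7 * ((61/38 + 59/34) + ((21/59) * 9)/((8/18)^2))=136.90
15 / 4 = 3.75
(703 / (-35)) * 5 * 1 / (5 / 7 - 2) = 703 / 9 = 78.11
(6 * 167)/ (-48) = -20.88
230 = 230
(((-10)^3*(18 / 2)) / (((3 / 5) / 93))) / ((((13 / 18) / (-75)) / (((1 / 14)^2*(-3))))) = -1412437500 / 637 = -2217327.32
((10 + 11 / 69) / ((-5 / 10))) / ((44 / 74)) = -25937 / 759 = -34.17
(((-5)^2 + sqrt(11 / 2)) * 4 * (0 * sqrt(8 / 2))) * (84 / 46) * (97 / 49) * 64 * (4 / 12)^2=0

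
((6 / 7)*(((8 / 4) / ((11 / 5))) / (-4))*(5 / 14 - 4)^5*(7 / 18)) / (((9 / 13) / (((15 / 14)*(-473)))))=-35576.40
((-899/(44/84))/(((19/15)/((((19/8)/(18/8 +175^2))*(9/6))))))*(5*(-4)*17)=72212175/1347599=53.59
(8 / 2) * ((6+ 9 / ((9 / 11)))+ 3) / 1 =80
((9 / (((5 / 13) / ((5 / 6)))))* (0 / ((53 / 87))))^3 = 0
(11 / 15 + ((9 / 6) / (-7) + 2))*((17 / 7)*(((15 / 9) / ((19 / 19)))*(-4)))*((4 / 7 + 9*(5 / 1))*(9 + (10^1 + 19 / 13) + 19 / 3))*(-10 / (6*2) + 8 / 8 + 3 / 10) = -1199144606 / 51597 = -23240.59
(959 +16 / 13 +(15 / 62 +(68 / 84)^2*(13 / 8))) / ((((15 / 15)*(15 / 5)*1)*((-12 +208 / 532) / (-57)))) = 493522664995 / 313604928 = 1573.71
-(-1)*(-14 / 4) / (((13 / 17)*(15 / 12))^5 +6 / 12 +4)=-0.66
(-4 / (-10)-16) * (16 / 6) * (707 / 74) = -73528 / 185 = -397.45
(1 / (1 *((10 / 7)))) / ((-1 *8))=-7 / 80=-0.09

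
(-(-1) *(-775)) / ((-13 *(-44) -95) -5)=-775 / 472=-1.64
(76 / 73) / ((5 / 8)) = 1.67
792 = 792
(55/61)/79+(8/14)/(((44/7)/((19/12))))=98821/636108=0.16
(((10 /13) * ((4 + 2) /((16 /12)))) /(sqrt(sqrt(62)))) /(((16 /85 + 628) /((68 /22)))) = 65025 * 62^(3 /4) /236704468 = 0.01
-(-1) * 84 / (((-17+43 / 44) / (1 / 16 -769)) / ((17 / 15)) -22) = -511258 / 133789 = -3.82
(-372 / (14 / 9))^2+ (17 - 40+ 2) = 2801247 / 49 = 57168.31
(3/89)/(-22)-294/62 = -287919/60698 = -4.74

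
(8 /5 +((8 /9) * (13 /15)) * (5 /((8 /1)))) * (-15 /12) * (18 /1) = -281 /6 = -46.83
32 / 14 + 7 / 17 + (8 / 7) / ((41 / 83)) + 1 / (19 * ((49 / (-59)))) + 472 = 309494698 / 648907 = 476.95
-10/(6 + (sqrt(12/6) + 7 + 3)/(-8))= -1520/721 - 40 * sqrt(2)/721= -2.19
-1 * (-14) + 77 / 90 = 1337 / 90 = 14.86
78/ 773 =0.10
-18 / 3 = -6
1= 1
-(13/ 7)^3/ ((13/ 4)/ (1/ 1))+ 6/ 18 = -1685/ 1029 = -1.64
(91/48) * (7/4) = 637/192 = 3.32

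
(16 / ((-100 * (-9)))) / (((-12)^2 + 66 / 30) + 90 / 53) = 0.00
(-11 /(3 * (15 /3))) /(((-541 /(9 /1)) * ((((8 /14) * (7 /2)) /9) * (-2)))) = -297 /10820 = -0.03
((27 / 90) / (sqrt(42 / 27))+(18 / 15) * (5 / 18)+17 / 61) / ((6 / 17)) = 51 * sqrt(14) / 280+952 / 549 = 2.42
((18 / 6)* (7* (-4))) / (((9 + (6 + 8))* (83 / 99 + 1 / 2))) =-16632 / 6095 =-2.73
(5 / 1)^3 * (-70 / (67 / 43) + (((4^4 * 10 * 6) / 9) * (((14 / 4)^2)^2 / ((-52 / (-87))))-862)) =46552688500 / 871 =53447403.56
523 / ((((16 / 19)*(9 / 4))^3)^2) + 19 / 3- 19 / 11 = 380945258417 / 23944605696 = 15.91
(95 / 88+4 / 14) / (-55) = -841 / 33880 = -0.02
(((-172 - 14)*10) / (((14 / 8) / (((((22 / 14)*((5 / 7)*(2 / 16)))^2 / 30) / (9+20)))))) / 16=-93775 / 62387584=-0.00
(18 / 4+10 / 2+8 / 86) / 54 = 275 / 1548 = 0.18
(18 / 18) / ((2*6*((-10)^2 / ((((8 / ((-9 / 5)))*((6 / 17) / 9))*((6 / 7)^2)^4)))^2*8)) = 644972544 / 240107923365367225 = 0.00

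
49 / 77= 7 / 11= 0.64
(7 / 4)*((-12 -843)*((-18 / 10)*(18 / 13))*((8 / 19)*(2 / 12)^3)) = 189 / 26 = 7.27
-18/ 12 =-3/ 2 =-1.50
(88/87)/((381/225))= 2200/3683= 0.60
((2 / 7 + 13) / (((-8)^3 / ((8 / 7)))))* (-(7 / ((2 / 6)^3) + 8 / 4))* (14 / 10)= 17763 / 2240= 7.93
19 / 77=0.25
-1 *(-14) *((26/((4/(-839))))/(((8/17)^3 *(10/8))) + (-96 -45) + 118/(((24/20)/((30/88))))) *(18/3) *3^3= -335074479327/3520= -95191613.45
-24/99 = -8/33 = -0.24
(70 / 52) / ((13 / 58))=1015 / 169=6.01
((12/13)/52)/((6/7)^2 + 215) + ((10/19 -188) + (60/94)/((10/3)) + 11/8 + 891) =8998923442485/12762748856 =705.09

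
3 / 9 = 1 / 3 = 0.33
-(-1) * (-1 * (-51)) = 51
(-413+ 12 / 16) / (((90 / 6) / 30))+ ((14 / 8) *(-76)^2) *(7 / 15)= 116777 / 30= 3892.57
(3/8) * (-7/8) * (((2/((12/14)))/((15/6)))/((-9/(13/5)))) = 637/7200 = 0.09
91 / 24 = 3.79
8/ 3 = 2.67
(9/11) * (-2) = -18/11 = -1.64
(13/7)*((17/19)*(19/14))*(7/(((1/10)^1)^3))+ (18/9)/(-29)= 3204486/203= 15785.65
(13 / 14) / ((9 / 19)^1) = 247 / 126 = 1.96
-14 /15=-0.93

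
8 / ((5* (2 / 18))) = 72 / 5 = 14.40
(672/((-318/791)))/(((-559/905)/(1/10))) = 8017576/29627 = 270.62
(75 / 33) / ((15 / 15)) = 25 / 11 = 2.27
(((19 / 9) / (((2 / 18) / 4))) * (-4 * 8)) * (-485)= 1179520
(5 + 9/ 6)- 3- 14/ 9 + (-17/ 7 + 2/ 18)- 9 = -1181/ 126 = -9.37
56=56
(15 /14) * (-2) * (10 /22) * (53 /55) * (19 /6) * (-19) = 95665 /1694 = 56.47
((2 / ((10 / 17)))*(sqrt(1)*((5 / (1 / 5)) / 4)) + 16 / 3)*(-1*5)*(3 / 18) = -22.15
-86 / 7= -12.29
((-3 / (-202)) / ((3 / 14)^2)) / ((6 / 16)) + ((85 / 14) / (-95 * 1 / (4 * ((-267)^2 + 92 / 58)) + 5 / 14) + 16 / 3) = 29053891322 / 1251692091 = 23.21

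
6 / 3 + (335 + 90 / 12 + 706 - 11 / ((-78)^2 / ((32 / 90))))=143802857 / 136890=1050.50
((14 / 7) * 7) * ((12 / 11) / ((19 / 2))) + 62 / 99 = 382 / 171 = 2.23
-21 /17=-1.24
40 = 40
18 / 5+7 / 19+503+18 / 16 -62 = 339031 / 760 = 446.09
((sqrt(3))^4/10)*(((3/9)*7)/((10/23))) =483/100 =4.83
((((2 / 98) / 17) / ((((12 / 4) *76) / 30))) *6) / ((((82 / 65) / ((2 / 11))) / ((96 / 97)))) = 93600 / 692383769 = 0.00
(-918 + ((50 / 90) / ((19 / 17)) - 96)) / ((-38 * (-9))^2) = -173309 / 20000844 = -0.01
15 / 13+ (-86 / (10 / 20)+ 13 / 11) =-24262 / 143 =-169.66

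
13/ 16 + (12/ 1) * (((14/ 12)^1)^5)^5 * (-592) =-49619418617103033007555/ 148074416822550528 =-335097.85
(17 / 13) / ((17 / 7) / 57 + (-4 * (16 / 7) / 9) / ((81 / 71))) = -1648269 / 1068665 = -1.54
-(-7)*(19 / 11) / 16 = 133 / 176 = 0.76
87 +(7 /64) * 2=87.22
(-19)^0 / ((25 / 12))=12 / 25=0.48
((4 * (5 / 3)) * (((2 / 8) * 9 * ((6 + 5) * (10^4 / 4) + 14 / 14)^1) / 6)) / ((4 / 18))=1237545 / 4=309386.25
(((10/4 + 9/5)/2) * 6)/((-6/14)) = -301/10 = -30.10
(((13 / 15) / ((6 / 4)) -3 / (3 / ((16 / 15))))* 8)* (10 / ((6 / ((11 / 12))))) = -484 / 81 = -5.98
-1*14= -14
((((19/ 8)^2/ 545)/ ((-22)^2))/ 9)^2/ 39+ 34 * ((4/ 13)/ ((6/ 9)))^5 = 18309863994098030654881/ 25713826600547907993600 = 0.71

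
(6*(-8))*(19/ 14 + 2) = -1128/ 7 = -161.14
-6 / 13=-0.46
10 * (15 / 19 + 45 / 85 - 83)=-263830 / 323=-816.81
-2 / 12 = -1 / 6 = -0.17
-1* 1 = -1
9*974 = 8766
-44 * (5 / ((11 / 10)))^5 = -1250000000 / 14641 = -85376.68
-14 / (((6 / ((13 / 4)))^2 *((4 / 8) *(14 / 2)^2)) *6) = -169 / 6048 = -0.03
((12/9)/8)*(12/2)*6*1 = 6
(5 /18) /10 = 1 /36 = 0.03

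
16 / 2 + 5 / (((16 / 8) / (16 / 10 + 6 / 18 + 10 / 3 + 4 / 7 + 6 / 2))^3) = 101749544 / 231525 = 439.48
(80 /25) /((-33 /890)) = -2848 /33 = -86.30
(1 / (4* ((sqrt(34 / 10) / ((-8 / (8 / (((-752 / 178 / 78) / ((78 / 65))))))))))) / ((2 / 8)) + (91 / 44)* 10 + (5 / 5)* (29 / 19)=470* sqrt(85) / 177021 + 9283 / 418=22.23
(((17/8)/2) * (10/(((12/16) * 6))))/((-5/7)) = -119/36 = -3.31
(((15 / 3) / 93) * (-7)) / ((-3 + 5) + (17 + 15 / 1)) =-35 / 3162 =-0.01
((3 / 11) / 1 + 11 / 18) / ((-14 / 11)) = -25 / 36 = -0.69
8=8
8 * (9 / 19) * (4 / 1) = 288 / 19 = 15.16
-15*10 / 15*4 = -40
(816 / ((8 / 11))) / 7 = 1122 / 7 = 160.29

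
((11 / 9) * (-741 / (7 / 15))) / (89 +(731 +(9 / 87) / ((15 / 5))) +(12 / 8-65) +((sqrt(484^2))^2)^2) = -71630 / 2025418632979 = -0.00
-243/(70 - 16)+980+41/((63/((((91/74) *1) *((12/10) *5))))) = 217627/222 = 980.30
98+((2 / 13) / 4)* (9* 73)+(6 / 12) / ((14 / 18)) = 11276 / 91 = 123.91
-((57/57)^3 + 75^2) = -5626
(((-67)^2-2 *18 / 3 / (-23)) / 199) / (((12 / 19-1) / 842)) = -51560.21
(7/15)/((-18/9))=-7/30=-0.23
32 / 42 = 16 / 21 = 0.76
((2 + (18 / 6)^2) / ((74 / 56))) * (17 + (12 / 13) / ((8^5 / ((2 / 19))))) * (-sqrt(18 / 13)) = -3972993717 * sqrt(26) / 121658368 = -166.52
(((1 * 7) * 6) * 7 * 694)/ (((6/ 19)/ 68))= 43935752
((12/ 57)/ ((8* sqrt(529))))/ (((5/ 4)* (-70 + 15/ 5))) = -2/ 146395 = -0.00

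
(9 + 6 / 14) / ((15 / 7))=22 / 5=4.40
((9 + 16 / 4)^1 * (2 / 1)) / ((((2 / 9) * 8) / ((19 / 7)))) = 2223 / 56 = 39.70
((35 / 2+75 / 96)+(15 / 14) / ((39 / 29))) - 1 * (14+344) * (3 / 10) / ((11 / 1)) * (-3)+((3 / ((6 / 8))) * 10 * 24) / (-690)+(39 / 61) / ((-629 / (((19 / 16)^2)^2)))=13597656954121507 / 289462513500160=46.98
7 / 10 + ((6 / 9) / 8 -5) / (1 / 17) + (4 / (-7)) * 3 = -35531 / 420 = -84.60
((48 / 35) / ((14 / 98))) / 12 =4 / 5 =0.80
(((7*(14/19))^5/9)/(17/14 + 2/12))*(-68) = -4302662992768/215420613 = -19973.31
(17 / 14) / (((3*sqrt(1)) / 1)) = 17 / 42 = 0.40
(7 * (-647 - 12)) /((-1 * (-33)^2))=4613 /1089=4.24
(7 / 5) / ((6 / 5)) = 1.17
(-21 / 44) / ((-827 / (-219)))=-4599 / 36388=-0.13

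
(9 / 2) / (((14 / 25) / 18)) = 2025 / 14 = 144.64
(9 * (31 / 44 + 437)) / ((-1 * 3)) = -57777 / 44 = -1313.11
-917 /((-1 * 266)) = 131 /38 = 3.45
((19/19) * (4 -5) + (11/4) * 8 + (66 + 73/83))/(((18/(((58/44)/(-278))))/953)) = -100792139/4568652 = -22.06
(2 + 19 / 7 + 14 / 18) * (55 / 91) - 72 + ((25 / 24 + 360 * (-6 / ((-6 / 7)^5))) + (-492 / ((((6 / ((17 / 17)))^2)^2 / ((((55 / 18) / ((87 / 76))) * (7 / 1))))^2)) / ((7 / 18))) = 1746441344772143 / 379602637596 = 4600.71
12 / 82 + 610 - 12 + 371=969.15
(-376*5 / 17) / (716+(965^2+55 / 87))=-81780 / 689170837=-0.00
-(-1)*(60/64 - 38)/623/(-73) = 0.00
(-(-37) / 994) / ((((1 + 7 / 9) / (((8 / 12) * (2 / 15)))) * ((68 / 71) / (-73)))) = -2701 / 19040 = -0.14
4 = 4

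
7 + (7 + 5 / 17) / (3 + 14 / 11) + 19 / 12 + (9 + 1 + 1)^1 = 204133 / 9588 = 21.29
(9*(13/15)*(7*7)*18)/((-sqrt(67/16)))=-137592*sqrt(67)/335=-3361.91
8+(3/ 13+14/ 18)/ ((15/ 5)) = 8.34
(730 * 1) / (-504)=-365 / 252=-1.45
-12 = -12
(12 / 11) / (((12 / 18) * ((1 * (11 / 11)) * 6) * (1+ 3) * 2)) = 3 / 88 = 0.03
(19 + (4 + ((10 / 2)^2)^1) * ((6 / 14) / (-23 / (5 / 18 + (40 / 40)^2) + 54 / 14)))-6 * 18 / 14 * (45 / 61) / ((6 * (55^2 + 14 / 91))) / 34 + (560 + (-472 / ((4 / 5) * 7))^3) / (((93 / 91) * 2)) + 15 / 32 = -6381553671735019423 / 21805698950112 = -292655.31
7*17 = 119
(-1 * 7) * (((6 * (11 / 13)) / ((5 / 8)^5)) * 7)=-105971712 / 40625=-2608.53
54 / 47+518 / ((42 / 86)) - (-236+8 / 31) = 5671624 / 4371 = 1297.56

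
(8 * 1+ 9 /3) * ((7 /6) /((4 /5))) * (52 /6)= 5005 /36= 139.03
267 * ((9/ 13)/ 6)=801/ 26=30.81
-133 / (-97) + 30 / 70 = 1222 / 679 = 1.80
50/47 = 1.06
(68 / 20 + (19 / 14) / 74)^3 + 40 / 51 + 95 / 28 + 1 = 319841356946393 / 7088583432000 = 45.12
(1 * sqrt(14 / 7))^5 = 5.66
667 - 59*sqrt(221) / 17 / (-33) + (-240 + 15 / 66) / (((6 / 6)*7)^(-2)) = -243801 / 22 + 59*sqrt(221) / 561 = -11080.30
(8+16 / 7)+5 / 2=179 / 14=12.79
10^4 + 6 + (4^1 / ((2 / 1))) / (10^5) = 500300001 / 50000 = 10006.00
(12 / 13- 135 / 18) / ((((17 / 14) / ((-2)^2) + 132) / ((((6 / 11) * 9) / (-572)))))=0.00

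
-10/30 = -1/3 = -0.33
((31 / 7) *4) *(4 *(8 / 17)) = 3968 / 119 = 33.34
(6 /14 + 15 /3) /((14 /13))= 5.04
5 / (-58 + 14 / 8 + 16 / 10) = -100 / 1093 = -0.09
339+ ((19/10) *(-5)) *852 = -7755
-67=-67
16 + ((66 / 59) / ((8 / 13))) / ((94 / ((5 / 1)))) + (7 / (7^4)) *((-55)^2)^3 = 614067454106527 / 7609112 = 80701592.26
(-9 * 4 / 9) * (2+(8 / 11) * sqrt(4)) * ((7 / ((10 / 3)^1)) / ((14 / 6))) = -12.44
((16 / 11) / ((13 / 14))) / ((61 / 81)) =18144 / 8723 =2.08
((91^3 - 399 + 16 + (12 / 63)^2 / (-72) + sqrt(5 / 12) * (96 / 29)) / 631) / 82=8 * sqrt(15) / 750259 + 1494701585 / 102681999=14.56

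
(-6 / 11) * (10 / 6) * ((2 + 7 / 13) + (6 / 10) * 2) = -486 / 143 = -3.40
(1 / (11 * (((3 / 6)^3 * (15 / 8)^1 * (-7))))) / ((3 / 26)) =-1664 / 3465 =-0.48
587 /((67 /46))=27002 /67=403.01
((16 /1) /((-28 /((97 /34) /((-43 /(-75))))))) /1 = -2.84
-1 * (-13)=13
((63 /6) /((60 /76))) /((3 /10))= 133 /3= 44.33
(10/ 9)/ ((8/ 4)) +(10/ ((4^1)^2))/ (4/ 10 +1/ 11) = 395/ 216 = 1.83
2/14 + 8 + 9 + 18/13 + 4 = 2050/91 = 22.53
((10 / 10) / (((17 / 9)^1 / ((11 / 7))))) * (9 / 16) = 891 / 1904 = 0.47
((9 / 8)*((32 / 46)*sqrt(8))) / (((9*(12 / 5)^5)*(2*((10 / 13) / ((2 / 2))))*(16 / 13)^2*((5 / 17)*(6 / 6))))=4668625*sqrt(2) / 1465122816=0.00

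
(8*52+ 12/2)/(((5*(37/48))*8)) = 2532/185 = 13.69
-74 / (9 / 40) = -2960 / 9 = -328.89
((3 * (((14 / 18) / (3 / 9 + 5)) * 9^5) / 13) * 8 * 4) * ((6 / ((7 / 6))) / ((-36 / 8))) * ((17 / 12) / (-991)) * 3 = 4015332 / 12883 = 311.68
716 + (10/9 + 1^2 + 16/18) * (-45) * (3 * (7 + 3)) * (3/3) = -3334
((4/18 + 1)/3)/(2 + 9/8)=88/675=0.13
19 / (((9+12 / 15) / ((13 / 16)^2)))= 16055 / 12544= 1.28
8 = 8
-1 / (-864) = 1 / 864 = 0.00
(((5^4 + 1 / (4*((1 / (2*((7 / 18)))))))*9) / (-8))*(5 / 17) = -206.87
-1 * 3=-3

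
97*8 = 776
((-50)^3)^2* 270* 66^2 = 18376875000000000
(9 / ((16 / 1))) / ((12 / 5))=15 / 64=0.23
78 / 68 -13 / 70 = 572 / 595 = 0.96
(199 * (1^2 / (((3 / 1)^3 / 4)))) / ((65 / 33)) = 8756 / 585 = 14.97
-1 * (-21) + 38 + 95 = 154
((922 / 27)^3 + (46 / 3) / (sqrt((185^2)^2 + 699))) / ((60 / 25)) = 115 * sqrt(292837831) / 10542161916 + 979721810 / 59049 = 16591.68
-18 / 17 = -1.06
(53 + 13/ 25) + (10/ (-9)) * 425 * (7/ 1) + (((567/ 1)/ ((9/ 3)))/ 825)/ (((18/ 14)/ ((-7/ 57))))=-152928001/ 47025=-3252.06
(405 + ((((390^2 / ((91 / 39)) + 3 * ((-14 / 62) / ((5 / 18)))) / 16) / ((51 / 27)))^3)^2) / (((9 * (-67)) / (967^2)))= -107964514214023946777407079468672758309153605631311364329 / 691650478976396975665917952000000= -156096926837678523952894.20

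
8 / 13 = 0.62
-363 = -363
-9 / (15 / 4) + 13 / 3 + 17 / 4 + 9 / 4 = 253 / 30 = 8.43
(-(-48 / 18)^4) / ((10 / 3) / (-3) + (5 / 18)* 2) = 4096 / 45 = 91.02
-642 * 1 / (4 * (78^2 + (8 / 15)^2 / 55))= -3972375 / 150579128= -0.03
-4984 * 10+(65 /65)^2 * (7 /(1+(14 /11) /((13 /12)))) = -15499239 /311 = -49836.78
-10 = -10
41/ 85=0.48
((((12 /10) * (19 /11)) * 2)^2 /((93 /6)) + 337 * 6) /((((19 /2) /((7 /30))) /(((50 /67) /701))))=885346084 /16736455615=0.05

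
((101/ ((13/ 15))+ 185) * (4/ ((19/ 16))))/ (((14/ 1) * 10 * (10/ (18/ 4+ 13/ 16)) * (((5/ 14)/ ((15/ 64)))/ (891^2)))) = 1983908619/ 988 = 2008004.68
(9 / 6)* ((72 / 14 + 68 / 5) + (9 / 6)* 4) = 37.11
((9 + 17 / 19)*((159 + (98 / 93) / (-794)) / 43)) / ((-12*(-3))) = 275908330 / 271480113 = 1.02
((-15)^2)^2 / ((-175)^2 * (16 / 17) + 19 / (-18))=15491250 / 8819677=1.76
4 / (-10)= -2 / 5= -0.40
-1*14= -14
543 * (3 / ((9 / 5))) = 905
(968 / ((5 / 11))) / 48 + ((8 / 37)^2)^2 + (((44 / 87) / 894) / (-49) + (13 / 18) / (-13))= 87920711451484 / 1984071171845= 44.31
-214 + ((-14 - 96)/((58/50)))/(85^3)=-30490100/142477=-214.00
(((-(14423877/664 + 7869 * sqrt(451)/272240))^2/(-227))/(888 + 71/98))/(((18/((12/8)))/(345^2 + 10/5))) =-1658319434895630639763911/71477456815168000 -220659113218558833 * sqrt(451)/3573872840758400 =-23201904.91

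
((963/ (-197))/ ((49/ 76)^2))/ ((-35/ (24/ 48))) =2781144/ 16554895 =0.17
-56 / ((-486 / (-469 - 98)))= -196 / 3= -65.33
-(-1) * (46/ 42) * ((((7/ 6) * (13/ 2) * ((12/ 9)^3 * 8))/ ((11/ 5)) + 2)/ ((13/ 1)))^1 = 1380506/ 243243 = 5.68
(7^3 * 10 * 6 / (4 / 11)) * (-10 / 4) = -282975 / 2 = -141487.50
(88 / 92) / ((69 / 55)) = 1210 / 1587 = 0.76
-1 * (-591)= 591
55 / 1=55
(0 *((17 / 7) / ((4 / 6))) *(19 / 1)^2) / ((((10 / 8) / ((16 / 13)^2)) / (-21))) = 0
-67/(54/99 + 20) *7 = -5159/226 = -22.83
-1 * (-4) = 4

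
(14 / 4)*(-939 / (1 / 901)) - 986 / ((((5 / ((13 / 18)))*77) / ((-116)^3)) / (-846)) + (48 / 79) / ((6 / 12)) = -148756303014703 / 60830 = -2445443087.53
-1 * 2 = -2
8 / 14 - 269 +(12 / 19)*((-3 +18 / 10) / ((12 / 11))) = -178967 / 665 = -269.12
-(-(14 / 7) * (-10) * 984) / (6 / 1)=-3280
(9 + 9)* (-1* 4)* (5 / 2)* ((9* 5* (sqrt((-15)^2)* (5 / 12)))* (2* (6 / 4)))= -151875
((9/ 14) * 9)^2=33.47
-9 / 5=-1.80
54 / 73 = 0.74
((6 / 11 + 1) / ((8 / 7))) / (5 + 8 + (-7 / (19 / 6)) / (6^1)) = 2261 / 21120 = 0.11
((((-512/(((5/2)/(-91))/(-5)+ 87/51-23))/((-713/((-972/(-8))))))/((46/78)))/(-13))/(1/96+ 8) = 55431806976/830637605477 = 0.07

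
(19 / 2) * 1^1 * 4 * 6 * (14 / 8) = 399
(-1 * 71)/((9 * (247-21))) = -0.03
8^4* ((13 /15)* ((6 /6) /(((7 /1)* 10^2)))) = 13312 /2625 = 5.07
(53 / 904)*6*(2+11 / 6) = 1219 / 904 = 1.35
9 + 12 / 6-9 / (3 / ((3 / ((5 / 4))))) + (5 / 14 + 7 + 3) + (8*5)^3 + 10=4481691 / 70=64024.16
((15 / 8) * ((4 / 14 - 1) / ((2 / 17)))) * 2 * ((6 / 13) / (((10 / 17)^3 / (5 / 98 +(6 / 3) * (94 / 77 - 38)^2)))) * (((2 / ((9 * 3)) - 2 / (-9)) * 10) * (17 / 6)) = -45551143765357 / 38846808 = -1172583.96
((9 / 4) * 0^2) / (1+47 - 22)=0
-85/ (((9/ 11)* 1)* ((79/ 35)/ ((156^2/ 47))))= -88488400/ 3713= -23832.05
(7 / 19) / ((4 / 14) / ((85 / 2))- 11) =-0.03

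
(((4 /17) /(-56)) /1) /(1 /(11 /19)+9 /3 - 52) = 11 /123760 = 0.00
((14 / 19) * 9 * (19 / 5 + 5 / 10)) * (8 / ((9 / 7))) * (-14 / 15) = -235984 / 1425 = -165.60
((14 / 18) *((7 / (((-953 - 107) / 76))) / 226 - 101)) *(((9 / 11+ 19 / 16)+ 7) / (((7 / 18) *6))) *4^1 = -639180097 / 527032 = -1212.79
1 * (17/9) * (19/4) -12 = -109/36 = -3.03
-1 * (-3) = 3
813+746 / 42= 17446 / 21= 830.76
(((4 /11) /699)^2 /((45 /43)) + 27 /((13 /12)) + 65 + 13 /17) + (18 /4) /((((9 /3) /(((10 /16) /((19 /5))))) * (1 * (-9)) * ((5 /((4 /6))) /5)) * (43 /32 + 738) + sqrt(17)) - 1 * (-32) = 95634754794227462599289662478 /779497124107820969289498345 - 180000 * sqrt(17) /1325775557582401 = 122.69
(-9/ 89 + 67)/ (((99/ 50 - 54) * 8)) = -74425/ 462978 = -0.16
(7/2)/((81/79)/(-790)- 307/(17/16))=-3713395/306559297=-0.01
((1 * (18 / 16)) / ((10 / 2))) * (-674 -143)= -7353 / 40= -183.82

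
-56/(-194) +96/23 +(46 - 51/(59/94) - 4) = -4579592/131629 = -34.79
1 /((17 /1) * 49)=0.00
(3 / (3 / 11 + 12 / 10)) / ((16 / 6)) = 0.76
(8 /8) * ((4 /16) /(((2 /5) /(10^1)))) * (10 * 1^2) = 125 /2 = 62.50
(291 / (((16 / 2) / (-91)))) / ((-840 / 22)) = 13871 / 160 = 86.69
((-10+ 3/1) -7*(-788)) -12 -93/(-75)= 137456/25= 5498.24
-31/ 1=-31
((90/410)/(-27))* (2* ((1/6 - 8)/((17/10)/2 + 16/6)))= 940/25953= 0.04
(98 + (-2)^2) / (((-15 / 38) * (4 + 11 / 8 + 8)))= -19.32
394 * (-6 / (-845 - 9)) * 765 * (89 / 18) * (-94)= -420266010 / 427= -984229.53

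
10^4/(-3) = -10000/3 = -3333.33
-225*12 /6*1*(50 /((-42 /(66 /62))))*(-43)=-5321250 /217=-24521.89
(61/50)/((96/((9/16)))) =183/25600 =0.01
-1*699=-699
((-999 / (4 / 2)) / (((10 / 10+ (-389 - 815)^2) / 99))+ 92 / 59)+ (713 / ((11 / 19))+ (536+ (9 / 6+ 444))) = 2214.57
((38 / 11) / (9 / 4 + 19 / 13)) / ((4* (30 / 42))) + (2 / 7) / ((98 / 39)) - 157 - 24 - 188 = -368.56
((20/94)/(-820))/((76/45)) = -0.00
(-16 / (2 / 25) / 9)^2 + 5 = 40405 / 81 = 498.83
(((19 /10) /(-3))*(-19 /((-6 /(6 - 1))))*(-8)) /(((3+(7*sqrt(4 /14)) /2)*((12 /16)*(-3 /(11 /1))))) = -5776 /27+2888*sqrt(14) /81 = -80.52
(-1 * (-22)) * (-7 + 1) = -132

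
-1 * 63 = -63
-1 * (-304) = 304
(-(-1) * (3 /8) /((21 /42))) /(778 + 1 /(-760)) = 190 /197093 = 0.00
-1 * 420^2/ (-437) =176400/ 437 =403.66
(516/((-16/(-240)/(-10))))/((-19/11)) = 851400/19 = 44810.53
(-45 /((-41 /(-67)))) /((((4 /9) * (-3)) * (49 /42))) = 27135 /574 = 47.27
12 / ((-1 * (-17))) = 12 / 17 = 0.71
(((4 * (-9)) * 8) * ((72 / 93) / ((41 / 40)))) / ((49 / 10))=-2764800 / 62279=-44.39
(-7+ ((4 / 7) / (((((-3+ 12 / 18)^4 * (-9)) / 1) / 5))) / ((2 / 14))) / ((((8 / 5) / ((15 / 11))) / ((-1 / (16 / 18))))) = 11466225 / 1690304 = 6.78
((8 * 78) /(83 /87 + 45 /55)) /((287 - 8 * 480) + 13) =-12441 /125080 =-0.10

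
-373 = -373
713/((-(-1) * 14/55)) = 39215/14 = 2801.07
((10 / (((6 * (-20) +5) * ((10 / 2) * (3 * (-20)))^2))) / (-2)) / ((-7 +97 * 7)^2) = 1 / 934778880000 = 0.00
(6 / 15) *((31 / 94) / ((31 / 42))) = 42 / 235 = 0.18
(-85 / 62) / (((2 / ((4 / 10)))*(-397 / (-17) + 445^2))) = -0.00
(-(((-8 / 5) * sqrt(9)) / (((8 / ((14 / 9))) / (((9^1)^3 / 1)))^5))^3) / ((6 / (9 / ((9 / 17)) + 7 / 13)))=103243625902720205158796178745545701249399559 / 1703936000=60591258065279567518261350000000000.00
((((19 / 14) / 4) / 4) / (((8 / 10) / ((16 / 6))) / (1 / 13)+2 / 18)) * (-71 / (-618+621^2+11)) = -3195 / 819352352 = -0.00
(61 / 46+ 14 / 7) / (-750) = -51 / 11500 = -0.00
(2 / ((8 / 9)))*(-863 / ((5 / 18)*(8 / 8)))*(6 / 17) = -2467.16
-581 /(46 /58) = -16849 /23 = -732.57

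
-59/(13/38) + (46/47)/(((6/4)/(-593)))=-1025350/1833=-559.38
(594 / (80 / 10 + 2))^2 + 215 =93584 / 25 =3743.36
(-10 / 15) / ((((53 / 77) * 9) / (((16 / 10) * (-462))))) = 189728 / 2385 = 79.55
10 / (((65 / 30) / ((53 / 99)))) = 1060 / 429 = 2.47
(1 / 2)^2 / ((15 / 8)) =2 / 15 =0.13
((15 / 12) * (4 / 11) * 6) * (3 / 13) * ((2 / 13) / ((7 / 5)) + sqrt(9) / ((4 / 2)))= 13185 / 13013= 1.01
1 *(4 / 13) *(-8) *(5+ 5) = -320 / 13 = -24.62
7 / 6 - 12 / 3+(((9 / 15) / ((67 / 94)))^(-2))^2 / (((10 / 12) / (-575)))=-1451348186647 / 1054011096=-1376.98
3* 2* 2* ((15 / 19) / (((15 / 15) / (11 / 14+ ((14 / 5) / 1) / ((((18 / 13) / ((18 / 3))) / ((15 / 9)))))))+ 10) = 42430 / 133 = 319.02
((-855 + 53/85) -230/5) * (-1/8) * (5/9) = 19133/306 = 62.53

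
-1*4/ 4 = -1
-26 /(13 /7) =-14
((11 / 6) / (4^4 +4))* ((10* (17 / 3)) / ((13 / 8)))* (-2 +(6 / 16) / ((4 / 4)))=-187 / 468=-0.40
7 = 7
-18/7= -2.57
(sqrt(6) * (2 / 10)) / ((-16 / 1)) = -sqrt(6) / 80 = -0.03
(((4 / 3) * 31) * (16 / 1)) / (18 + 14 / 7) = 496 / 15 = 33.07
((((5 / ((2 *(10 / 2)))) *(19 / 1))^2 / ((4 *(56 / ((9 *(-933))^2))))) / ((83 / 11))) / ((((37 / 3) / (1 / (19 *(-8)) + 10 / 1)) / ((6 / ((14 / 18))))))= 37003372293591 / 1572352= 23533771.25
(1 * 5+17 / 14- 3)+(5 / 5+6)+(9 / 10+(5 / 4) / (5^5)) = 194507 / 17500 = 11.11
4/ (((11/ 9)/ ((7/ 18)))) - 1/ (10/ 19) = -69/ 110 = -0.63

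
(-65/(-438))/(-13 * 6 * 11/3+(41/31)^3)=-387283/740334318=-0.00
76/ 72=19/ 18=1.06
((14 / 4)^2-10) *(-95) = -855 / 4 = -213.75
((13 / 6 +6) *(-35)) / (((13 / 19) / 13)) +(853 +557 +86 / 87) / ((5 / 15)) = -208429 / 174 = -1197.87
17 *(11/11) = 17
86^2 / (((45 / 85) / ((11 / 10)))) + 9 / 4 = 2766509 / 180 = 15369.49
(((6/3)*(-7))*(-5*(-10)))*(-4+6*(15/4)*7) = -107450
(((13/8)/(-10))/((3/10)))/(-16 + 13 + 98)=-13/2280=-0.01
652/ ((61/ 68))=726.82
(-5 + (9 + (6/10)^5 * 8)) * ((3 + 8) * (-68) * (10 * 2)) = -43216448/625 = -69146.32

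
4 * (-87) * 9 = -3132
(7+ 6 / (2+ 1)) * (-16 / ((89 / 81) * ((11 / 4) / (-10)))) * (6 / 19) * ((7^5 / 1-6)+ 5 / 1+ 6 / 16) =47047093920 / 18601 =2529277.67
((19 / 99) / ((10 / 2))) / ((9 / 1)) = 19 / 4455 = 0.00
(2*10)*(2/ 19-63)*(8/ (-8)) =23900/ 19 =1257.89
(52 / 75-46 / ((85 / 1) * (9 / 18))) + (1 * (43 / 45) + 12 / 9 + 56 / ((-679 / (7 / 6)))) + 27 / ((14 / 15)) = 159633911 / 5194350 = 30.73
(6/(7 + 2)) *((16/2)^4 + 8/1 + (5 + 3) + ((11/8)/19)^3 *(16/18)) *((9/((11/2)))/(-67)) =-242472017/3621552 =-66.95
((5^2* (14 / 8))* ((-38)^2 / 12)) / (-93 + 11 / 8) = -126350 / 2199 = -57.46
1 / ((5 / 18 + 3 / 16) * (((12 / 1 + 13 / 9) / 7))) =9072 / 8107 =1.12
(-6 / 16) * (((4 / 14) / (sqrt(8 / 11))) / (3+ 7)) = -3 * sqrt(22) / 1120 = -0.01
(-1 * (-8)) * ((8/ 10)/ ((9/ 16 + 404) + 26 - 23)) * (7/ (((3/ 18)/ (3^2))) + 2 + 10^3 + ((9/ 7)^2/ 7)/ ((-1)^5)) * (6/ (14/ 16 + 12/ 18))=84.32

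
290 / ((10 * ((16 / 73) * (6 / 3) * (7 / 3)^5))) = 514431 / 537824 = 0.96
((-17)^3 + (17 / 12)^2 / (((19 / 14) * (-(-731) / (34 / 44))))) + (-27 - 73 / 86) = -6394088801 / 1294128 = -4940.85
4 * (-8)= -32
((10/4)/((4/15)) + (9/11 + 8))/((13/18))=14409/572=25.19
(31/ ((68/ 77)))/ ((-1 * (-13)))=2387/ 884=2.70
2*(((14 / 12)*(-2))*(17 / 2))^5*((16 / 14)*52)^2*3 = -5267510446016 / 81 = -65030993160.69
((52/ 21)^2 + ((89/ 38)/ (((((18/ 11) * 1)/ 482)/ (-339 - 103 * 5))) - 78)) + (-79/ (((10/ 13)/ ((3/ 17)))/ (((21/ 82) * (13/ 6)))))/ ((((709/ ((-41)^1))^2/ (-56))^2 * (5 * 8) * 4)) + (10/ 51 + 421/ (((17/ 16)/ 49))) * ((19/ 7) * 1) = -214574091200195964685829/ 399929594769334700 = -536529.66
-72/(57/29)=-696/19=-36.63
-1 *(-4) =4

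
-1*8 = -8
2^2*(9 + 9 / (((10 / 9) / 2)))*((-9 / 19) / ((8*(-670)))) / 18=63 / 127300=0.00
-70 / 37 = -1.89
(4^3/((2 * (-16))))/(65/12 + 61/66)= -88/279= -0.32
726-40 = 686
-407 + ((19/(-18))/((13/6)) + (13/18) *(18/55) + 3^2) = -854248/2145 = -398.25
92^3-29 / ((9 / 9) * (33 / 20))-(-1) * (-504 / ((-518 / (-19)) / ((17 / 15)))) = 4753655032 / 6105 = 778649.47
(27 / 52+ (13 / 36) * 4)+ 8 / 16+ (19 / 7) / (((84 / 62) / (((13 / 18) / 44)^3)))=4677903337885 / 1898743182336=2.46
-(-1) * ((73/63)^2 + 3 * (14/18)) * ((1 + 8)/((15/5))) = 14590/1323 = 11.03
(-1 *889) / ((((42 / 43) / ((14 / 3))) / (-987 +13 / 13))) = 37691822 / 9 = 4187980.22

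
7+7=14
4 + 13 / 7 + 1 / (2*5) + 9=1047 / 70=14.96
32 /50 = 16 /25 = 0.64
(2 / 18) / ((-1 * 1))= -1 / 9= -0.11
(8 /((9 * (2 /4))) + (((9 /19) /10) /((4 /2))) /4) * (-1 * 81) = -219609 /1520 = -144.48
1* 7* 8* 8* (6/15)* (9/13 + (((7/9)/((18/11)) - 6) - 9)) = -13050688/5265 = -2478.76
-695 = -695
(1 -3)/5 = -2/5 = -0.40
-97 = -97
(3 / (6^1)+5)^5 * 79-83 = 12720373 / 32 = 397511.66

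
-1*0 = 0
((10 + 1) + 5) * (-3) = -48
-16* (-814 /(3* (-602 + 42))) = -814 /105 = -7.75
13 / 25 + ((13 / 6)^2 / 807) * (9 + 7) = 111319 / 181575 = 0.61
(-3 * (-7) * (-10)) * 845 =-177450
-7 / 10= -0.70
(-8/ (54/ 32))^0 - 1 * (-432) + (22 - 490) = -35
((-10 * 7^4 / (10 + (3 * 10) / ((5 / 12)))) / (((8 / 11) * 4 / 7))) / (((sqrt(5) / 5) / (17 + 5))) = -10168235 * sqrt(5) / 656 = -34659.85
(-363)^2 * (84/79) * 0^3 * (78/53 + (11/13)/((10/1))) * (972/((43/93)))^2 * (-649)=0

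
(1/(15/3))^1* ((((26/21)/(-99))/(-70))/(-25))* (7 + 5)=-52/3031875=-0.00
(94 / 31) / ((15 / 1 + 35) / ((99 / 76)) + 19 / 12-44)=-37224 / 49507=-0.75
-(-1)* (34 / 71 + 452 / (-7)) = -31854 / 497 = -64.09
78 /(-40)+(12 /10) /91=-705 /364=-1.94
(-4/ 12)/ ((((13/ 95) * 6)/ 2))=-0.81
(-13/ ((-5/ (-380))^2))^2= 5638207744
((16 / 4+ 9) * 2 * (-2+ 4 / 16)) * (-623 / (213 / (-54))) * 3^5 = -123987591 / 71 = -1746304.10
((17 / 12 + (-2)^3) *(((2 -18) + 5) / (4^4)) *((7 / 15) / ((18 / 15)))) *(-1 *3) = -6083 / 18432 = -0.33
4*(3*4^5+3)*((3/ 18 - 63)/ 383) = -772850/ 383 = -2017.89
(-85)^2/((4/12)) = 21675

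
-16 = -16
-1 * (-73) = 73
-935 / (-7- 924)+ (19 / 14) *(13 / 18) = 66511 / 33516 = 1.98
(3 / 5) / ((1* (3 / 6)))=6 / 5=1.20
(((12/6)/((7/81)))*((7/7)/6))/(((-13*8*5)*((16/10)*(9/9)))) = -0.00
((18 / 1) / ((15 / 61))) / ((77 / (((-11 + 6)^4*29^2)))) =38475750 / 77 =499685.06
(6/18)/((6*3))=1/54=0.02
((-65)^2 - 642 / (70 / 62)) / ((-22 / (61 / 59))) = -7806353 / 45430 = -171.83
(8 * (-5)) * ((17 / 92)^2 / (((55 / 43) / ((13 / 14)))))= -161551 / 162932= -0.99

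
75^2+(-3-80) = 5542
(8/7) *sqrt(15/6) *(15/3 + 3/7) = 152 *sqrt(10)/49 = 9.81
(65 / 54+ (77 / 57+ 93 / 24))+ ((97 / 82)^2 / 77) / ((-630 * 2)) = 239081252017 / 37184661360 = 6.43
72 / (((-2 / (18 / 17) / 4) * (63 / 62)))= -17856 / 119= -150.05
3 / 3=1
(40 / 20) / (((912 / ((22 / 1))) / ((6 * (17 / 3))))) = 187 / 114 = 1.64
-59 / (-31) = 59 / 31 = 1.90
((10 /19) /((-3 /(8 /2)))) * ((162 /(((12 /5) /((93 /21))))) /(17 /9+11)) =-62775 /3857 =-16.28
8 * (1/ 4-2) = -14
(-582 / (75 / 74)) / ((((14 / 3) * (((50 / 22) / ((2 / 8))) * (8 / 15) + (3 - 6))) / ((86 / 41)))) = -61113492 / 437675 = -139.63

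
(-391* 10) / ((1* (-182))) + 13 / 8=23.11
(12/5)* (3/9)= 4/5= 0.80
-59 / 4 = -14.75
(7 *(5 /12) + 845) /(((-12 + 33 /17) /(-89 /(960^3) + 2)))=-12242976152209 /72619130880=-168.59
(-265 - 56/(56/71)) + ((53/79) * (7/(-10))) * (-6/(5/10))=-130494/395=-330.36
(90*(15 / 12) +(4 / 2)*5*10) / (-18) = -425 / 36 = -11.81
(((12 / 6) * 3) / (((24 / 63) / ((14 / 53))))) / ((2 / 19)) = 8379 / 212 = 39.52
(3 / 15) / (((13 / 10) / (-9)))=-18 / 13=-1.38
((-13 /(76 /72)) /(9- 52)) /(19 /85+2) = 2210 /17157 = 0.13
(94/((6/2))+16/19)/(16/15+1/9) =27510/1007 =27.32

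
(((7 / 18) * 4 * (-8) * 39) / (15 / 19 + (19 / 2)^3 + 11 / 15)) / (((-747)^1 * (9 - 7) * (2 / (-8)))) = -2213120 / 1462840389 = -0.00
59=59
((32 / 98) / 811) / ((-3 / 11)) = -0.00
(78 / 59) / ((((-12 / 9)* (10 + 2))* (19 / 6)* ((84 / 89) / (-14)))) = 3471 / 8968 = 0.39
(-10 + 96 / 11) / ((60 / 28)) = -98 / 165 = -0.59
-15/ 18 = -5/ 6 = -0.83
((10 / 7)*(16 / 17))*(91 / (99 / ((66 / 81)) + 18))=4160 / 4743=0.88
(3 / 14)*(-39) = -117 / 14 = -8.36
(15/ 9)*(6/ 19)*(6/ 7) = 60/ 133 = 0.45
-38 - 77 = -115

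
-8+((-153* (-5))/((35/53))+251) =9810/7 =1401.43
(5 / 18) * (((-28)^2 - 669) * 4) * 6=2300 / 3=766.67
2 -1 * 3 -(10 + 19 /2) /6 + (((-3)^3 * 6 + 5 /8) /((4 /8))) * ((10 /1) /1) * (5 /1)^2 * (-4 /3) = 1290949 /12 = 107579.08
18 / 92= 9 / 46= 0.20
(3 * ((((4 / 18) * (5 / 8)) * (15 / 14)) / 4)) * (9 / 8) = 225 / 1792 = 0.13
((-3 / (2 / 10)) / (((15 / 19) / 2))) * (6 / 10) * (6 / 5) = -684 / 25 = -27.36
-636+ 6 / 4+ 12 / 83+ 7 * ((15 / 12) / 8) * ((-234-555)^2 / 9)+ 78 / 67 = 13350030667 / 177952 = 75020.40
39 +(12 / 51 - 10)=497 / 17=29.24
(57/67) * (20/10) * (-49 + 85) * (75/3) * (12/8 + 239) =24675300/67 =368288.06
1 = 1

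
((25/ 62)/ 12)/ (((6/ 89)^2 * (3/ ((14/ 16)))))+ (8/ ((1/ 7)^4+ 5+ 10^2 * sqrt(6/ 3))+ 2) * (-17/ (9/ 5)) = -9977117647818625/ 596947324997376 -98001617000 * sqrt(2)/ 259091720919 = -17.25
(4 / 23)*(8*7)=224 / 23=9.74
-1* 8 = -8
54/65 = 0.83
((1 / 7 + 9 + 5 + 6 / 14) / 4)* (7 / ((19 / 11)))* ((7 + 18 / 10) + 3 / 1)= 33099 / 190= 174.21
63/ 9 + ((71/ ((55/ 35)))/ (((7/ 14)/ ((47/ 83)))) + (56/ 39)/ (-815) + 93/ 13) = 1895620942/ 29019705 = 65.32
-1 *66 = -66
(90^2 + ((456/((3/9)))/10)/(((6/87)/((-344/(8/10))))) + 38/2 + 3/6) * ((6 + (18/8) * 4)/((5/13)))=-65896623/2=-32948311.50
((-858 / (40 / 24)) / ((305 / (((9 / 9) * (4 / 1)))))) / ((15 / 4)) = -13728 / 7625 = -1.80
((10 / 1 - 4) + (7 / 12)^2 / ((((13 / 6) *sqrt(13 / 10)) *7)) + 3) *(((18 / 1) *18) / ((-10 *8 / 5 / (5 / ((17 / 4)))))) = -3645 / 17 - 945 *sqrt(130) / 22984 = -214.88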